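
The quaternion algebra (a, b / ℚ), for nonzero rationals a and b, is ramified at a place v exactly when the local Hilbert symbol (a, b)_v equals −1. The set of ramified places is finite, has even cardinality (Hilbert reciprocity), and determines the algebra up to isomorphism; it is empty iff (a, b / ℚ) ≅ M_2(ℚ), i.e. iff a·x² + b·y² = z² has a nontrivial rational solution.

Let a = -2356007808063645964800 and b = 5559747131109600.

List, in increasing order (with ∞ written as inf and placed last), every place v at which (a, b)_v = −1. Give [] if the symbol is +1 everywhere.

(a, b) ≡ (-8602, 494) mod (ℚ^×)²; places V = {2, 3, 5, 11, 13, 17, 19, 23, ∞}.
(a,b)_19: α=0, u≡6; β=1, v≡1 (mod 19); (6|19)=+1, (1|19)=+1; sign (−1)^0·+1^1·+1^0 = +1.
(a,b)_13: α=4, u≡10; β=3, v≡4 (mod 13); (10|13)=+1, (4|13)=+1; sign (−1)^0·+1^3·+1^4 = +1.
(a,b)_11: α=3, u≡10; β=2, v≡8 (mod 11); (10|11)=-1, (8|11)=-1; sign (−1)^0·-1^2·-1^3 = -1.
(a,b)_23: α=3, u≡5; β=2, v≡5 (mod 23); (5|23)=-1, (5|23)=-1; sign (−1)^0·-1^2·-1^3 = -1.
(a,b)_5: α=2, u≡3; β=2, v≡4 (mod 5); (3|5)=-1, (4|5)=+1; sign (−1)^0·-1^2·+1^2 = +1.
(a,b)_2: α=9, β=5; u≡3, v≡7 (mod 8); ε(u)ε(v)=1·1, αω(v)=9·0, βω(u)=5·1; sum ≡ 0  ⇒  +1.
(a,b)_3: α=4, u≡2; β=2, v≡2 (mod 3); (2|3)=-1, (2|3)=-1; sign (−1)^0·-1^2·-1^4 = +1.
(a,b)_17: α=3, u≡15; β=2, v≡16 (mod 17); (15|17)=+1, (16|17)=+1; sign (−1)^0·+1^2·+1^3 = +1.
(a,b)_∞: sgn(-8602)=−, sgn(494)=+, so +1.
|Ram(-8602, 494)| = 2, even; anisotropic at {11, 23}.

[11, 23]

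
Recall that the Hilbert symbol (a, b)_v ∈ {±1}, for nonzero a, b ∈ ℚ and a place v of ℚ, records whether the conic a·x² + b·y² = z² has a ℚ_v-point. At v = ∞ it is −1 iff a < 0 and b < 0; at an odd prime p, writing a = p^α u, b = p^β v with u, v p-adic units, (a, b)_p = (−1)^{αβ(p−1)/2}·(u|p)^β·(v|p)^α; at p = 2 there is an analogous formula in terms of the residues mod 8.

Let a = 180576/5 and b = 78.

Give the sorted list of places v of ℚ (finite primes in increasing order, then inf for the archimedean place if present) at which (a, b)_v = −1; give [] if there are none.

[2, 3, 5, 19]

(a, b) ≡ (6270, 78) mod (ℚ^×)²; places V = {2, 3, 5, 11, 13, 19, ∞}.
(a,b)_3: α=3, u≡2; β=1, v≡2 (mod 3); (2|3)=-1, (2|3)=-1; sign (−1)^1·-1^1·-1^3 = -1.
(a,b)_19: α=1, u≡16; β=0, v≡2 (mod 19); (16|19)=+1, (2|19)=-1; sign (−1)^0·+1^0·-1^1 = -1.
(a,b)_5: α=-1, u≡1; β=0, v≡3 (mod 5); (1|5)=+1, (3|5)=-1; sign (−1)^0·+1^0·-1^-1 = -1.
(a,b)_2: α=5, β=1; u≡7, v≡7 (mod 8); ε(u)ε(v)=1·1, αω(v)=5·0, βω(u)=1·0; sum ≡ 1  ⇒  -1.
(a,b)_11: α=1, u≡3; β=0, v≡1 (mod 11); (3|11)=+1, (1|11)=+1; sign (−1)^0·+1^0·+1^1 = +1.
(a,b)_13: α=0, u≡9; β=1, v≡6 (mod 13); (9|13)=+1, (6|13)=-1; sign (−1)^0·+1^1·-1^0 = +1.
(a,b)_∞: sgn(6270)=+, sgn(78)=+, so +1.
Ram(6270, 78) = {2, 3, 5, 19}; no ℚ_2-point on the conic.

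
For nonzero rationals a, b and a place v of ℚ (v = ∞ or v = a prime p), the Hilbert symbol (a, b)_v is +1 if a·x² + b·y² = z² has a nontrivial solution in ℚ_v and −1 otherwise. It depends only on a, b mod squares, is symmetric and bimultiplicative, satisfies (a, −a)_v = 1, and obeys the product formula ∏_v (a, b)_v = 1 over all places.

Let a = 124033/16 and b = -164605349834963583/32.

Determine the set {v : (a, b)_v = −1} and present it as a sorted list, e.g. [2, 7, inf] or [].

(a, b) ≡ (124033, -74046) mod (ℚ^×)²; places V = {2, 3, 7, 13, 17, 29, 41, 43, 47, ∞}.
(a,b)_2: α=-4, β=-5; u≡1, v≡1 (mod 8); ε(u)ε(v)=0·0, αω(v)=-4·0, βω(u)=-5·0; sum ≡ 0  ⇒  +1.
(a,b)_47: α=1, u≡21; β=2, v≡38 (mod 47); (21|47)=+1, (38|47)=-1; sign (−1)^0·+1^2·-1^1 = -1.
(a,b)_29: α=1, u≡19; β=2, v≡4 (mod 29); (19|29)=-1, (4|29)=+1; sign (−1)^0·-1^2·+1^1 = +1.
(a,b)_7: α=1, u≡1; β=3, v≡6 (mod 7); (1|7)=+1, (6|7)=-1; sign (−1)^1·+1^3·-1^1 = +1.
(a,b)_∞: sgn(124033)=+, sgn(-74046)=−, so +1.
(a,b)_3: α=0, u≡1; β=1, v≡2 (mod 3); (1|3)=+1, (2|3)=-1; sign (−1)^0·+1^1·-1^0 = +1.
(a,b)_17: α=0, u≡16; β=2, v≡7 (mod 17); (16|17)=+1, (7|17)=-1; sign (−1)^0·+1^2·-1^0 = +1.
(a,b)_43: α=0, u≡4; β=1, v≡31 (mod 43); (4|43)=+1, (31|43)=+1; sign (−1)^0·+1^1·+1^0 = +1.
(a,b)_41: α=0, u≡21; β=1, v≡37 (mod 41); (21|41)=+1, (37|41)=+1; sign (−1)^0·+1^1·+1^0 = +1.
(a,b)_13: α=1, u≡4; β=2, v≡7 (mod 13); (4|13)=+1, (7|13)=-1; sign (−1)^0·+1^2·-1^1 = -1.
Ram(124033, -74046) = {13, 47}; no ℚ_13-point on the conic.

[13, 47]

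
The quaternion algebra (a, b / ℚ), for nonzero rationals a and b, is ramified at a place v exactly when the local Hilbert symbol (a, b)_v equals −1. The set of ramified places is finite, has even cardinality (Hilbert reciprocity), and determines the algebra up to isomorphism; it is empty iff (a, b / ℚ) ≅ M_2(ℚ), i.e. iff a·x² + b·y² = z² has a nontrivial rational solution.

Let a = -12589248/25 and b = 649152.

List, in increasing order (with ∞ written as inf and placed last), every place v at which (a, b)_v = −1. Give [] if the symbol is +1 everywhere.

(a, b) ≡ (-196707, 23) mod (ℚ^×)²; places V = {2, 3, 5, 7, 17, 19, 23, 29, ∞}.
(a,b)_17: α=1, u≡14; β=0, v≡7 (mod 17); (14|17)=-1, (7|17)=-1; sign (−1)^0·-1^0·-1^1 = -1.
(a,b)_∞: sgn(-196707)=−, sgn(23)=+, so +1.
(a,b)_2: α=6, β=6; u≡5, v≡7 (mod 8); ε(u)ε(v)=0·1, αω(v)=6·0, βω(u)=6·1; sum ≡ 0  ⇒  +1.
(a,b)_3: α=1, u≡2; β=2, v≡2 (mod 3); (2|3)=-1, (2|3)=-1; sign (−1)^0·-1^2·-1^1 = -1.
(a,b)_19: α=1, u≡15; β=0, v≡17 (mod 19); (15|19)=-1, (17|19)=+1; sign (−1)^0·-1^0·+1^1 = +1.
(a,b)_23: α=0, u≡16; β=1, v≡3 (mod 23); (16|23)=+1, (3|23)=+1; sign (−1)^0·+1^1·+1^0 = +1.
(a,b)_7: α=1, u≡1; β=2, v≡4 (mod 7); (1|7)=+1, (4|7)=+1; sign (−1)^0·+1^2·+1^1 = +1.
(a,b)_5: α=-2, u≡2; β=0, v≡2 (mod 5); (2|5)=-1, (2|5)=-1; sign (−1)^0·-1^0·-1^-2 = +1.
(a,b)_29: α=1, u≡10; β=0, v≡16 (mod 29); (10|29)=-1, (16|29)=+1; sign (−1)^0·-1^0·+1^1 = +1.
|Ram(-196707, 23)| = 2, even; anisotropic at {3, 17}.

[3, 17]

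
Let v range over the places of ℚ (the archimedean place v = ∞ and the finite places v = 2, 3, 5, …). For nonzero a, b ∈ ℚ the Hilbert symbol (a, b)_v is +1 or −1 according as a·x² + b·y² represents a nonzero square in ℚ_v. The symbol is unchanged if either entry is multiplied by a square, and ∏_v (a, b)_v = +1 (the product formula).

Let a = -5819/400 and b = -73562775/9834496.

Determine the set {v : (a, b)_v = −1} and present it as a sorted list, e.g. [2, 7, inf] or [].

Mod squares: a ≡ -11, b ≡ -8151. Check v ∈ {∞, 2, 3, 5, 7, 11, 13, 19, 23}.
v=19: a=19^0·(≡14), b=19^3·(≡10) mod 19; (14|19)=-1, (10|19)=-1; (−1)^{0·3·9}·(-1)^3·(-1)^0 = -1.
v=5: a=5^-2·(≡1), b=5^2·(≡4) mod 5; (1|5)=+1, (4|5)=+1; (−1)^{-2·2·2}·(+1)^2·(+1)^-2 = +1.
v=23: a=23^2·(≡9), b=23^0·(≡7) mod 23; (9|23)=+1, (7|23)=-1; (−1)^{2·0·11}·(+1)^0·(-1)^2 = +1.
v=7: a=7^0·(≡5), b=7^-4·(≡1) mod 7; (5|7)=-1, (1|7)=+1; (−1)^{0·-4·3}·(-1)^-4·(+1)^0 = +1.
v=13: a=13^0·(≡7), b=13^1·(≡12) mod 13; (7|13)=-1, (12|13)=+1; (−1)^{0·1·6}·(-1)^1·(+1)^0 = -1.
v=11: a=11^1·(≡8), b=11^1·(≡2) mod 11; (8|11)=-1, (2|11)=-1; (−1)^{1·1·5}·(-1)^1·(-1)^1 = -1.
v=3: a=3^0·(≡1), b=3^1·(≡1) mod 3; (1|3)=+1, (1|3)=+1; (−1)^{0·1·1}·(+1)^1·(+1)^0 = +1.
v=∞: -11 < 0 and -8151 < 0  ⇒  (a,b)_∞ = -1.
v=2: v_2(a)=-4, v_2(b)=-12; units ≡ 5, 1 (mod 8); ε·ε+αω+βω = 0·0+-4·0+-12·1 ≡ 0  ⇒  (a,b)_2 = +1.
|Ram(-11, -8151)| = 4, even; anisotropic at {11, 13, 19, ∞}.

[11, 13, 19, inf]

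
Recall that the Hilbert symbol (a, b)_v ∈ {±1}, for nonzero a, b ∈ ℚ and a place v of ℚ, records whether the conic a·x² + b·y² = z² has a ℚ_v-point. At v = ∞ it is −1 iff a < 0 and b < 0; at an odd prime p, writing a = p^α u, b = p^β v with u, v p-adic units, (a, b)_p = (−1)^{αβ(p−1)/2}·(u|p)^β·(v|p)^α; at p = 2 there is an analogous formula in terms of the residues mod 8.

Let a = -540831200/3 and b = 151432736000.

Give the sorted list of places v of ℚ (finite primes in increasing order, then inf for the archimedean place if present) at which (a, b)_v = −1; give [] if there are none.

Mod squares: a ≡ -4056234, b ≡ 482885. Check v ∈ {∞, 2, 3, 5, 7, 13, 17, 19, 23}.
v=17: a=17^1·(≡10), b=17^1·(≡15) mod 17; (10|17)=-1, (15|17)=+1; (−1)^{1·1·8}·(-1)^1·(+1)^1 = -1.
v=13: a=13^1·(≡6), b=13^1·(≡4) mod 13; (6|13)=-1, (4|13)=+1; (−1)^{1·1·6}·(-1)^1·(+1)^1 = -1.
v=19: a=19^1·(≡4), b=19^1·(≡3) mod 19; (4|19)=+1, (3|19)=-1; (−1)^{1·1·9}·(+1)^1·(-1)^1 = +1.
v=∞: -4056234 < 0 and 482885 > 0  ⇒  (a,b)_∞ = +1.
v=3: a=3^-1·(≡1), b=3^0·(≡2) mod 3; (1|3)=+1, (2|3)=-1; (−1)^{-1·0·1}·(+1)^0·(-1)^-1 = -1.
v=23: a=23^1·(≡6), b=23^1·(≡20) mod 23; (6|23)=+1, (20|23)=-1; (−1)^{1·1·11}·(+1)^1·(-1)^1 = +1.
v=2: v_2(a)=5, v_2(b)=8; units ≡ 3, 5 (mod 8); ε·ε+αω+βω = 1·0+5·1+8·1 ≡ 1  ⇒  (a,b)_2 = -1.
v=5: a=5^2·(≡4), b=5^3·(≡3) mod 5; (4|5)=+1, (3|5)=-1; (−1)^{2·3·2}·(+1)^3·(-1)^2 = +1.
v=7: a=7^1·(≡6), b=7^2·(≡1) mod 7; (6|7)=-1, (1|7)=+1; (−1)^{1·2·3}·(-1)^2·(+1)^1 = +1.
|Ram(-4056234, 482885)| = 4, even; anisotropic at {2, 3, 13, 17}.

[2, 3, 13, 17]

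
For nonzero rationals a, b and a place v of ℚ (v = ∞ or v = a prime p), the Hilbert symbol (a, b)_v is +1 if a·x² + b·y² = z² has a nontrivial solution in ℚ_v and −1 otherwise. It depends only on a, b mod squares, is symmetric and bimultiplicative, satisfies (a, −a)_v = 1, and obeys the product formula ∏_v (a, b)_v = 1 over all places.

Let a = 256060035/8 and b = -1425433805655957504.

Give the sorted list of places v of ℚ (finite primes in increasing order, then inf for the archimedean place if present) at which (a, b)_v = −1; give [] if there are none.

Mod squares: a ≡ 129030, b ≡ -25806. Check v ∈ {∞, 2, 3, 5, 7, 11, 17, 23}.
v=5: a=5^1·(≡4), b=5^0·(≡1) mod 5; (4|5)=+1, (1|5)=+1; (−1)^{1·0·2}·(+1)^0·(+1)^1 = +1.
v=3: a=3^5·(≡2), b=3^7·(≡2) mod 3; (2|3)=-1, (2|3)=-1; (−1)^{5·7·1}·(-1)^7·(-1)^5 = -1.
v=2: v_2(a)=-3, v_2(b)=13; units ≡ 3, 1 (mod 8); ε·ε+αω+βω = 1·0+-3·0+13·1 ≡ 1  ⇒  (a,b)_2 = -1.
v=23: a=23^1·(≡7), b=23^3·(≡14) mod 23; (7|23)=-1, (14|23)=-1; (−1)^{1·3·11}·(-1)^3·(-1)^1 = -1.
v=∞: 129030 > 0 and -25806 < 0  ⇒  (a,b)_∞ = +1.
v=7: a=7^2·(≡5), b=7^0·(≡6) mod 7; (5|7)=-1, (6|7)=-1; (−1)^{2·0·3}·(-1)^0·(-1)^2 = +1.
v=17: a=17^1·(≡4), b=17^3·(≡11) mod 17; (4|17)=+1, (11|17)=-1; (−1)^{1·3·8}·(+1)^3·(-1)^1 = -1.
v=11: a=11^1·(≡5), b=11^3·(≡2) mod 11; (5|11)=+1, (2|11)=-1; (−1)^{1·3·5}·(+1)^3·(-1)^1 = +1.
|Ram(129030, -25806)| = 4, even; anisotropic at {2, 3, 17, 23}.

[2, 3, 17, 23]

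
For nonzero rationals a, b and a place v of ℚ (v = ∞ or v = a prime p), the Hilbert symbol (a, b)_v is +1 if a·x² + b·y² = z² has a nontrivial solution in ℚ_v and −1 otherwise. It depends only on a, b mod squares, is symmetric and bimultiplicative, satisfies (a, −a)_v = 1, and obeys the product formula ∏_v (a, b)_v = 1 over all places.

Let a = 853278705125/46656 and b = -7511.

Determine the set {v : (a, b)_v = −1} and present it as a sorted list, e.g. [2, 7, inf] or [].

(a, b) ≡ (5, -7511) mod (ℚ^×)²; places V = {2, 3, 5, 7, 11, 29, 37, ∞}.
(a,b)_11: α=2, u≡1; β=0, v≡2 (mod 11); (1|11)=+1, (2|11)=-1; sign (−1)^0·+1^0·-1^2 = +1.
(a,b)_∞: sgn(5)=+, sgn(-7511)=−, so +1.
(a,b)_7: α=2, u≡6; β=1, v≡5 (mod 7); (6|7)=-1, (5|7)=-1; sign (−1)^0·-1^1·-1^2 = -1.
(a,b)_2: α=-6, β=0; u≡5, v≡1 (mod 8); ε(u)ε(v)=0·0, αω(v)=-6·0, βω(u)=0·1; sum ≡ 0  ⇒  +1.
(a,b)_37: α=2, u≡2; β=1, v≡19 (mod 37); (2|37)=-1, (19|37)=-1; sign (−1)^0·-1^1·-1^2 = -1.
(a,b)_3: α=-6, u≡2; β=0, v≡1 (mod 3); (2|3)=-1, (1|3)=+1; sign (−1)^0·-1^0·+1^-6 = +1.
(a,b)_5: α=3, u≡1; β=0, v≡4 (mod 5); (1|5)=+1, (4|5)=+1; sign (−1)^0·+1^0·+1^3 = +1.
(a,b)_29: α=2, u≡22; β=1, v≡2 (mod 29); (22|29)=+1, (2|29)=-1; sign (−1)^0·+1^1·-1^2 = +1.
(5, -7511 / ℚ) ramifies at {7, 37}: a division algebra.

[7, 37]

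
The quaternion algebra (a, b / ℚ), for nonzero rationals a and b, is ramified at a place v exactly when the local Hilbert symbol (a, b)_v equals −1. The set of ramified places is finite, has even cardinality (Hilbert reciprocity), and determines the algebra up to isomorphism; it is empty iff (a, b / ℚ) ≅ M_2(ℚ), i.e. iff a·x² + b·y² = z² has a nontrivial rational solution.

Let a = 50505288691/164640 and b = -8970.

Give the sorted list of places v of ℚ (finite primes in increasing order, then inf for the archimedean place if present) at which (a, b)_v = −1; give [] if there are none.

(a, b) ≡ (13123110, -8970) mod (ℚ^×)²; places V = {2, 3, 5, 7, 11, 13, 19, 23, 29, 31, ∞}.
(a,b)_11: α=1, u≡4; β=0, v≡6 (mod 11); (4|11)=+1, (6|11)=-1; sign (−1)^0·+1^0·-1^1 = -1.
(a,b)_2: α=-5, β=1; u≡3, v≡3 (mod 8); ε(u)ε(v)=1·1, αω(v)=-5·1, βω(u)=1·1; sum ≡ 1  ⇒  -1.
(a,b)_5: α=-1, u≡2; β=1, v≡1 (mod 5); (2|5)=-1, (1|5)=+1; sign (−1)^0·-1^1·+1^-1 = -1.
(a,b)_∞: sgn(13123110)=+, sgn(-8970)=−, so +1.
(a,b)_3: α=-1, u≡1; β=1, v≡1 (mod 3); (1|3)=+1, (1|3)=+1; sign (−1)^1·+1^1·+1^-1 = -1.
(a,b)_29: α=2, u≡6; β=0, v≡20 (mod 29); (6|29)=+1, (20|29)=+1; sign (−1)^0·+1^0·+1^2 = +1.
(a,b)_23: α=1, u≡2; β=1, v≡1 (mod 23); (2|23)=+1, (1|23)=+1; sign (−1)^1·+1^1·+1^1 = -1.
(a,b)_31: α=2, u≡20; β=0, v≡20 (mod 31); (20|31)=+1, (20|31)=+1; sign (−1)^0·+1^0·+1^2 = +1.
(a,b)_7: α=-3, u≡1; β=0, v≡4 (mod 7); (1|7)=+1, (4|7)=+1; sign (−1)^0·+1^0·+1^-3 = +1.
(a,b)_13: α=1, u≡5; β=1, v≡12 (mod 13); (5|13)=-1, (12|13)=+1; sign (−1)^0·-1^1·+1^1 = -1.
(a,b)_19: α=1, u≡3; β=0, v≡17 (mod 19); (3|19)=-1, (17|19)=+1; sign (−1)^0·-1^0·+1^1 = +1.
Ram(13123110, -8970) = {2, 3, 5, 11, 13, 23}; no ℚ_2-point on the conic.

[2, 3, 5, 11, 13, 23]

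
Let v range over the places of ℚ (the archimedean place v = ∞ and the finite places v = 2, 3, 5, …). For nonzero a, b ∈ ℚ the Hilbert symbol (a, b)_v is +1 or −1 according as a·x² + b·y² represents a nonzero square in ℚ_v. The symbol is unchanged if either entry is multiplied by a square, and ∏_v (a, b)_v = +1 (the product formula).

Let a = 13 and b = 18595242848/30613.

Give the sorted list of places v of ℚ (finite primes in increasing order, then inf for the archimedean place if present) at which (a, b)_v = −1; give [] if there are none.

Mod squares: a ≡ 13, b ≡ 46046. Check v ∈ {∞, 2, 7, 11, 13, 19, 23}.
v=13: a=13^1·(≡1), b=13^1·(≡8) mod 13; (1|13)=+1, (8|13)=-1; (−1)^{1·1·6}·(+1)^1·(-1)^1 = -1.
v=19: a=19^0·(≡13), b=19^4·(≡9) mod 19; (13|19)=-1, (9|19)=+1; (−1)^{0·4·9}·(-1)^4·(+1)^0 = +1.
v=∞: 13 > 0 and 46046 > 0  ⇒  (a,b)_∞ = +1.
v=11: a=11^0·(≡2), b=11^-3·(≡6) mod 11; (2|11)=-1, (6|11)=-1; (−1)^{0·-3·5}·(-1)^-3·(-1)^0 = -1.
v=23: a=23^0·(≡13), b=23^-1·(≡4) mod 23; (13|23)=+1, (4|23)=+1; (−1)^{0·-1·11}·(+1)^-1·(+1)^0 = +1.
v=2: v_2(a)=0, v_2(b)=5; units ≡ 5, 7 (mod 8); ε·ε+αω+βω = 0·1+0·0+5·1 ≡ 1  ⇒  (a,b)_2 = -1.
v=7: a=7^0·(≡6), b=7^3·(≡3) mod 7; (6|7)=-1, (3|7)=-1; (−1)^{0·3·3}·(-1)^3·(-1)^0 = -1.
(13, 46046 / ℚ) ramifies at {2, 7, 11, 13}: a division algebra.

[2, 7, 11, 13]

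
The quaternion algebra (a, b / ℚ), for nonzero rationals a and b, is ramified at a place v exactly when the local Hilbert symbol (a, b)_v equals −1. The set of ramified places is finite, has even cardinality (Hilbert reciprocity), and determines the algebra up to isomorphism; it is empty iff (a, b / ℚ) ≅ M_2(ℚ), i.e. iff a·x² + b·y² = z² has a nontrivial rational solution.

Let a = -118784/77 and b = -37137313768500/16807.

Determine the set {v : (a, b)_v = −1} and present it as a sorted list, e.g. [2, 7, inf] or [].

Mod squares: a ≡ -2233, b ≡ -19728555. Check v ∈ {∞, 2, 3, 5, 7, 11, 19, 29, 31}.
v=5: a=5^0·(≡3), b=5^3·(≡1) mod 5; (3|5)=-1, (1|5)=+1; (−1)^{0·3·2}·(-1)^3·(+1)^0 = -1.
v=31: a=31^0·(≡15), b=31^1·(≡2) mod 31; (15|31)=-1, (2|31)=+1; (−1)^{0·1·15}·(-1)^1·(+1)^0 = -1.
v=3: a=3^0·(≡2), b=3^3·(≡1) mod 3; (2|3)=-1, (1|3)=+1; (−1)^{0·3·1}·(-1)^3·(+1)^0 = -1.
v=29: a=29^1·(≡21), b=29^1·(≡16) mod 29; (21|29)=-1, (16|29)=+1; (−1)^{1·1·14}·(-1)^1·(+1)^1 = -1.
v=11: a=11^-1·(≡7), b=11^5·(≡5) mod 11; (7|11)=-1, (5|11)=+1; (−1)^{-1·5·5}·(-1)^5·(+1)^-1 = +1.
v=2: v_2(a)=12, v_2(b)=2; units ≡ 7, 5 (mod 8); ε·ε+αω+βω = 1·0+12·1+2·0 ≡ 0  ⇒  (a,b)_2 = +1.
v=∞: -2233 < 0 and -19728555 < 0  ⇒  (a,b)_∞ = -1.
v=7: a=7^-1·(≡5), b=7^-5·(≡6) mod 7; (5|7)=-1, (6|7)=-1; (−1)^{-1·-5·3}·(-1)^-5·(-1)^-1 = -1.
v=19: a=19^0·(≡4), b=19^1·(≡5) mod 19; (4|19)=+1, (5|19)=+1; (−1)^{0·1·9}·(+1)^1·(+1)^0 = +1.
|Ram(-2233, -19728555)| = 6, even; anisotropic at {3, 5, 7, 29, 31, ∞}.

[3, 5, 7, 29, 31, inf]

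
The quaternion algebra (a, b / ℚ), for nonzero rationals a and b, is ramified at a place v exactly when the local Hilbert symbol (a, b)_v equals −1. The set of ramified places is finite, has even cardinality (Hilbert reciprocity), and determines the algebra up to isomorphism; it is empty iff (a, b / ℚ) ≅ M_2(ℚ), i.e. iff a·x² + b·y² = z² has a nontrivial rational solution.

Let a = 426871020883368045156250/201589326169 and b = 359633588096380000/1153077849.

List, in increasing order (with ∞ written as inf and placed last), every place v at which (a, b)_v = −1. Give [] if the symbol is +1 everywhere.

[5, 19, 29, 41]

(a, b) ≡ (7003210, 1558) mod (ℚ^×)²; places V = {2, 3, 5, 7, 11, 13, 17, 19, 29, 31, 41, ∞}.
(a,b)_29: α=3, u≡9; β=2, v≡14 (mod 29); (9|29)=+1, (14|29)=-1; sign (−1)^0·+1^2·-1^3 = -1.
(a,b)_5: α=7, u≡2; β=4, v≡2 (mod 5); (2|5)=-1, (2|5)=-1; sign (−1)^0·-1^4·-1^7 = -1.
(a,b)_41: α=1, u≡18; β=1, v≡6 (mod 41); (18|41)=+1, (6|41)=-1; sign (−1)^0·+1^1·-1^1 = -1.
(a,b)_31: α=3, u≡15; β=2, v≡9 (mod 31); (15|31)=-1, (9|31)=+1; sign (−1)^0·-1^2·+1^3 = +1.
(a,b)_7: α=-8, u≡2; β=-6, v≡4 (mod 7); (2|7)=+1, (4|7)=+1; sign (−1)^0·+1^-6·+1^-8 = +1.
(a,b)_19: α=1, u≡5; β=1, v≡1 (mod 19); (5|19)=+1, (1|19)=+1; sign (−1)^1·+1^1·+1^1 = -1.
(a,b)_3: α=0, u≡1; β=-4, v≡1 (mod 3); (1|3)=+1, (1|3)=+1; sign (−1)^0·+1^-4·+1^0 = +1.
(a,b)_2: α=1, β=5; u≡5, v≡3 (mod 8); ε(u)ε(v)=0·1, αω(v)=1·1, βω(u)=5·1; sum ≡ 0  ⇒  +1.
(a,b)_11: α=-2, u≡9; β=-2, v≡8 (mod 11); (9|11)=+1, (8|11)=-1; sign (−1)^0·+1^-2·-1^-2 = +1.
(a,b)_∞: sgn(7003210)=+, sgn(1558)=+, so +1.
(a,b)_13: α=6, u≡8; β=4, v≡2 (mod 13); (8|13)=-1, (2|13)=-1; sign (−1)^0·-1^4·-1^6 = +1.
(a,b)_17: α=-2, u≡2; β=0, v≡7 (mod 17); (2|17)=+1, (7|17)=-1; sign (−1)^0·+1^0·-1^-2 = +1.
Ram(7003210, 1558) = {5, 19, 29, 41}; no ℚ_5-point on the conic.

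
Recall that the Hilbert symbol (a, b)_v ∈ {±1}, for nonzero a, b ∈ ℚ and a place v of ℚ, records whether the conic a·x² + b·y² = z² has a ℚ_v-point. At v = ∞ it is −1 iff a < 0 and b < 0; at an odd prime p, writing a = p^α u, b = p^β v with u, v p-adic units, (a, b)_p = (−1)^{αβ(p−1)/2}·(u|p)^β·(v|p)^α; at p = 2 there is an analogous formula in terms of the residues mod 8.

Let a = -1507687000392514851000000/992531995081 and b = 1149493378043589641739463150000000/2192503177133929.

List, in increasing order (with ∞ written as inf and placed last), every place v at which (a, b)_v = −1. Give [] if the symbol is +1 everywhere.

Mod squares: a ≡ -19, b ≡ 294814. Check v ∈ {∞, 2, 3, 5, 7, 11, 13, 17, 19, 23, 29, 41, 47}.
v=2: v_2(a)=6, v_2(b)=7; units ≡ 5, 7 (mod 8); ε·ε+αω+βω = 0·1+6·0+7·1 ≡ 1  ⇒  (a,b)_2 = -1.
v=23: a=23^2·(≡6), b=23^3·(≡20) mod 23; (6|23)=+1, (20|23)=-1; (−1)^{2·3·11}·(+1)^3·(-1)^2 = +1.
v=19: a=19^1·(≡3), b=19^2·(≡13) mod 19; (3|19)=-1, (13|19)=-1; (−1)^{1·2·9}·(-1)^2·(-1)^1 = -1.
v=47: a=47^-4·(≡25), b=47^-6·(≡44) mod 47; (25|47)=+1, (44|47)=-1; (−1)^{-4·-6·23}·(+1)^-6·(-1)^-4 = +1.
v=11: a=11^-2·(≡1), b=11^-2·(≡9) mod 11; (1|11)=+1, (9|11)=+1; (−1)^{-2·-2·5}·(+1)^-2·(+1)^-2 = +1.
v=∞: -19 < 0 and 294814 > 0  ⇒  (a,b)_∞ = +1.
v=13: a=13^4·(≡11), b=13^5·(≡2) mod 13; (11|13)=-1, (2|13)=-1; (−1)^{4·5·6}·(-1)^5·(-1)^4 = -1.
v=17: a=17^2·(≡8), b=17^3·(≡13) mod 17; (8|17)=+1, (13|17)=+1; (−1)^{2·3·8}·(+1)^3·(+1)^2 = +1.
v=41: a=41^-2·(≡19), b=41^-2·(≡35) mod 41; (19|41)=-1, (35|41)=-1; (−1)^{-2·-2·20}·(-1)^-2·(-1)^-2 = +1.
v=5: a=5^6·(≡1), b=5^8·(≡1) mod 5; (1|5)=+1, (1|5)=+1; (−1)^{6·8·2}·(+1)^8·(+1)^6 = +1.
v=3: a=3^2·(≡2), b=3^0·(≡1) mod 3; (2|3)=-1, (1|3)=+1; (−1)^{2·0·1}·(-1)^0·(+1)^2 = +1.
v=7: a=7^4·(≡1), b=7^6·(≡2) mod 7; (1|7)=+1, (2|7)=+1; (−1)^{4·6·3}·(+1)^6·(+1)^4 = +1.
v=29: a=29^2·(≡14), b=29^3·(≡23) mod 29; (14|29)=-1, (23|29)=+1; (−1)^{2·3·14}·(-1)^3·(+1)^2 = -1.
|Ram(-19, 294814)| = 4, even; anisotropic at {2, 13, 19, 29}.

[2, 13, 19, 29]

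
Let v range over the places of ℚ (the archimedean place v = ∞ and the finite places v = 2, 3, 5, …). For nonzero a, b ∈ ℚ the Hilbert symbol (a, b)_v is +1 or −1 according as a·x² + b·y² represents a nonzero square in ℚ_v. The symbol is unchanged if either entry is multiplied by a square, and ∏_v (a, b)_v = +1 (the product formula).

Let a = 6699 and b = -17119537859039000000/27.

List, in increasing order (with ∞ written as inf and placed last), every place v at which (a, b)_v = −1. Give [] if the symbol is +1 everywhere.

(a, b) ≡ (6699, -357) mod (ℚ^×)²; places V = {2, 3, 5, 7, 11, 17, 29, 41, ∞}.
(a,b)_17: α=0, u≡1; β=1, v≡8 (mod 17); (1|17)=+1, (8|17)=+1; sign (−1)^0·+1^1·+1^0 = +1.
(a,b)_7: α=1, u≡5; β=1, v≡6 (mod 7); (5|7)=-1, (6|7)=-1; sign (−1)^1·-1^1·-1^1 = -1.
(a,b)_2: α=0, β=6; u≡3, v≡3 (mod 8); ε(u)ε(v)=1·1, αω(v)=0·1, βω(u)=6·1; sum ≡ 1  ⇒  -1.
(a,b)_29: α=1, u≡28; β=4, v≡9 (mod 29); (28|29)=+1, (9|29)=+1; sign (−1)^0·+1^4·+1^1 = +1.
(a,b)_3: α=1, u≡1; β=-3, v≡1 (mod 3); (1|3)=+1, (1|3)=+1; sign (−1)^1·+1^-3·+1^1 = -1.
(a,b)_11: α=1, u≡4; β=2, v≡2 (mod 11); (4|11)=+1, (2|11)=-1; sign (−1)^0·+1^2·-1^1 = -1.
(a,b)_41: α=0, u≡16; β=2, v≡19 (mod 41); (16|41)=+1, (19|41)=-1; sign (−1)^0·+1^2·-1^0 = +1.
(a,b)_∞: sgn(6699)=+, sgn(-357)=−, so +1.
(a,b)_5: α=0, u≡4; β=6, v≡2 (mod 5); (4|5)=+1, (2|5)=-1; sign (−1)^0·+1^6·-1^0 = +1.
(6699, -357 / ℚ) ramifies at {2, 3, 7, 11}: a division algebra.

[2, 3, 7, 11]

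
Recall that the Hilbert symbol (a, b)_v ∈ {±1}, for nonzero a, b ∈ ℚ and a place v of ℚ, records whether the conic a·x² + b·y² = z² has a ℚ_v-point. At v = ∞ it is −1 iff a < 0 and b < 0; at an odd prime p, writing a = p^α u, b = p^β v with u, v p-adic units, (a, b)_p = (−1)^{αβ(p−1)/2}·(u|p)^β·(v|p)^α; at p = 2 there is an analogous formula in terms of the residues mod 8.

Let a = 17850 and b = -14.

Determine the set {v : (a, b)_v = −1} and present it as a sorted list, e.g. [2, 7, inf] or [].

(a, b) ≡ (714, -14) mod (ℚ^×)²; places V = {2, 3, 5, 7, 17, ∞}.
(a,b)_3: α=1, u≡1; β=0, v≡1 (mod 3); (1|3)=+1, (1|3)=+1; sign (−1)^0·+1^0·+1^1 = +1.
(a,b)_5: α=2, u≡4; β=0, v≡1 (mod 5); (4|5)=+1, (1|5)=+1; sign (−1)^0·+1^0·+1^2 = +1.
(a,b)_∞: sgn(714)=+, sgn(-14)=−, so +1.
(a,b)_17: α=1, u≡13; β=0, v≡3 (mod 17); (13|17)=+1, (3|17)=-1; sign (−1)^0·+1^0·-1^1 = -1.
(a,b)_2: α=1, β=1; u≡5, v≡1 (mod 8); ε(u)ε(v)=0·0, αω(v)=1·0, βω(u)=1·1; sum ≡ 1  ⇒  -1.
(a,b)_7: α=1, u≡2; β=1, v≡5 (mod 7); (2|7)=+1, (5|7)=-1; sign (−1)^1·+1^1·-1^1 = +1.
|Ram(714, -14)| = 2, even; anisotropic at {2, 17}.

[2, 17]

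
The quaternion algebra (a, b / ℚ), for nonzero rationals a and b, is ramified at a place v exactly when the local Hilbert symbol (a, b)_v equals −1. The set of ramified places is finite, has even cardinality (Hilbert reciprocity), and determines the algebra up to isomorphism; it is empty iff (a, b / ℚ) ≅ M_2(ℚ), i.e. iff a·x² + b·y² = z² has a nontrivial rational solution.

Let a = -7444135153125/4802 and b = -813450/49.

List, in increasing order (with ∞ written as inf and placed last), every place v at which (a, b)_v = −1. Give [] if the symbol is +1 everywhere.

(a, b) ≡ (-10, -32538) mod (ℚ^×)²; places V = {2, 3, 5, 7, 11, 17, 29, ∞}.
(a,b)_∞: sgn(-10)=−, sgn(-32538)=−, so -1.
(a,b)_11: α=2, u≡1; β=1, v≡5 (mod 11); (1|11)=+1, (5|11)=+1; sign (−1)^0·+1^1·+1^2 = +1.
(a,b)_2: α=-1, β=1; u≡3, v≡3 (mod 8); ε(u)ε(v)=1·1, αω(v)=-1·1, βω(u)=1·1; sum ≡ 1  ⇒  -1.
(a,b)_5: α=5, u≡3; β=2, v≡3 (mod 5); (3|5)=-1, (3|5)=-1; sign (−1)^0·-1^2·-1^5 = -1.
(a,b)_7: α=-4, u≡4; β=-2, v≡6 (mod 7); (4|7)=+1, (6|7)=-1; sign (−1)^0·+1^-2·-1^-4 = +1.
(a,b)_3: α=4, u≡2; β=1, v≡2 (mod 3); (2|3)=-1, (2|3)=-1; sign (−1)^0·-1^1·-1^4 = -1.
(a,b)_17: α=2, u≡10; β=1, v≡6 (mod 17); (10|17)=-1, (6|17)=-1; sign (−1)^0·-1^1·-1^2 = -1.
(a,b)_29: α=2, u≡26; β=1, v≡4 (mod 29); (26|29)=-1, (4|29)=+1; sign (−1)^0·-1^1·+1^2 = -1.
(-10, -32538 / ℚ) ramifies at {2, 3, 5, 17, 29, ∞}: a division algebra.

[2, 3, 5, 17, 29, inf]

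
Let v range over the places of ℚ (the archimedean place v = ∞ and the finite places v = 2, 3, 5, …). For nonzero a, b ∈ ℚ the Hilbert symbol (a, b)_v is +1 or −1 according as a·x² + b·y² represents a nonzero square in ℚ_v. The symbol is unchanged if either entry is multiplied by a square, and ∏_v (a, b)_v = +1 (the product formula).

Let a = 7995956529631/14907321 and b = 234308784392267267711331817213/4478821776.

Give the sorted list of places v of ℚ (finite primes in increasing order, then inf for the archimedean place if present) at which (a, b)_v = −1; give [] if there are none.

Mod squares: a ≡ 204631, b ≡ 8799133. Check v ∈ {∞, 2, 3, 7, 11, 13, 19, 23, 31, 41, 43, 47}.
v=41: a=41^1·(≡11), b=41^3·(≡6) mod 41; (11|41)=-1, (6|41)=-1; (−1)^{1·3·20}·(-1)^3·(-1)^1 = +1.
v=2: v_2(a)=0, v_2(b)=-4; units ≡ 7, 5 (mod 8); ε·ε+αω+βω = 1·0+0·1+-4·0 ≡ 0  ⇒  (a,b)_2 = +1.
v=23: a=23^1·(≡17), b=23^3·(≡16) mod 23; (17|23)=-1, (16|23)=+1; (−1)^{1·3·11}·(-1)^3·(+1)^1 = +1.
v=13: a=13^-2·(≡11), b=13^-4·(≡5) mod 13; (11|13)=-1, (5|13)=-1; (−1)^{-2·-4·6}·(-1)^-4·(-1)^-2 = +1.
v=11: a=11^-2·(≡4), b=11^-2·(≡7) mod 11; (4|11)=+1, (7|11)=-1; (−1)^{-2·-2·5}·(+1)^-2·(-1)^-2 = +1.
v=43: a=43^0·(≡32), b=43^1·(≡12) mod 43; (32|43)=-1, (12|43)=-1; (−1)^{0·1·21}·(-1)^1·(-1)^0 = -1.
v=∞: 204631 > 0 and 8799133 > 0  ⇒  (a,b)_∞ = +1.
v=31: a=31^1·(≡13), b=31^3·(≡28) mod 31; (13|31)=-1, (28|31)=+1; (−1)^{1·3·15}·(-1)^3·(+1)^1 = +1.
v=3: a=3^-6·(≡1), b=3^-4·(≡1) mod 3; (1|3)=+1, (1|3)=+1; (−1)^{-6·-4·1}·(+1)^-4·(+1)^-6 = +1.
v=7: a=7^3·(≡1), b=7^3·(≡2) mod 7; (1|7)=+1, (2|7)=+1; (−1)^{3·3·3}·(+1)^3·(+1)^3 = -1.
v=19: a=19^2·(≡7), b=19^4·(≡4) mod 19; (7|19)=+1, (4|19)=+1; (−1)^{2·4·9}·(+1)^4·(+1)^2 = +1.
v=47: a=47^2·(≡11), b=47^4·(≡12) mod 47; (11|47)=-1, (12|47)=+1; (−1)^{2·4·23}·(-1)^4·(+1)^2 = +1.
|Ram(204631, 8799133)| = 2, even; anisotropic at {7, 43}.

[7, 43]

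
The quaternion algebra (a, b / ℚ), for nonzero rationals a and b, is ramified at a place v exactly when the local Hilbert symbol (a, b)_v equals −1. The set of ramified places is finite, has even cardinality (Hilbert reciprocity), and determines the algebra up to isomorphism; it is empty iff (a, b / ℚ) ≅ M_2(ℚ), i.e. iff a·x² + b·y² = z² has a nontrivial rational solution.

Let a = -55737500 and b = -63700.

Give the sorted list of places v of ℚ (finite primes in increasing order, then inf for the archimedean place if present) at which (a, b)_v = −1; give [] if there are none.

Mod squares: a ≡ -455, b ≡ -13. Check v ∈ {∞, 2, 5, 7, 13}.
v=2: v_2(a)=2, v_2(b)=2; units ≡ 1, 3 (mod 8); ε·ε+αω+βω = 0·1+2·1+2·0 ≡ 0  ⇒  (a,b)_2 = +1.
v=13: a=13^1·(≡4), b=13^1·(≡1) mod 13; (4|13)=+1, (1|13)=+1; (−1)^{1·1·6}·(+1)^1·(+1)^1 = +1.
v=5: a=5^5·(≡4), b=5^2·(≡2) mod 5; (4|5)=+1, (2|5)=-1; (−1)^{5·2·2}·(+1)^2·(-1)^5 = -1.
v=7: a=7^3·(≡5), b=7^2·(≡2) mod 7; (5|7)=-1, (2|7)=+1; (−1)^{3·2·3}·(-1)^2·(+1)^3 = +1.
v=∞: -455 < 0 and -13 < 0  ⇒  (a,b)_∞ = -1.
Ram(-455, -13) = {5, ∞}; no ℚ_5-point on the conic.

[5, inf]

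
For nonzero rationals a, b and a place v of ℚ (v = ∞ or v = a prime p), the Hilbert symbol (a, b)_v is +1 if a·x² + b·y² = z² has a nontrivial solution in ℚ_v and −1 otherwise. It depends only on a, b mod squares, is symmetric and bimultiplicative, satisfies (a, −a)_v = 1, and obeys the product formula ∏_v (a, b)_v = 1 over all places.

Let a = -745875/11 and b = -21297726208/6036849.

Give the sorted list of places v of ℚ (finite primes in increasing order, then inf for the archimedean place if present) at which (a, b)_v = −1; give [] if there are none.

(a, b) ≡ (-36465, -187) mod (ℚ^×)²; places V = {2, 3, 5, 7, 11, 13, 17, 23, 29, ∞}.
(a,b)_29: α=0, u≡11; β=2, v≡13 (mod 29); (11|29)=-1, (13|29)=+1; sign (−1)^0·-1^2·+1^0 = +1.
(a,b)_3: α=3, u≡1; β=-6, v≡2 (mod 3); (1|3)=+1, (2|3)=-1; sign (−1)^0·+1^-6·-1^3 = -1.
(a,b)_5: α=3, u≡3; β=0, v≡3 (mod 5); (3|5)=-1, (3|5)=-1; sign (−1)^0·-1^0·-1^3 = -1.
(a,b)_11: α=-1, u≡2; β=1, v≡4 (mod 11); (2|11)=-1, (4|11)=+1; sign (−1)^1·-1^1·+1^-1 = +1.
(a,b)_23: α=0, u≡16; β=2, v≡20 (mod 23); (16|23)=+1, (20|23)=-1; sign (−1)^0·+1^2·-1^0 = +1.
(a,b)_∞: sgn(-36465)=−, sgn(-187)=−, so -1.
(a,b)_13: α=1, u≡3; β=-2, v≡6 (mod 13); (3|13)=+1, (6|13)=-1; sign (−1)^0·+1^-2·-1^1 = -1.
(a,b)_17: α=1, u≡11; β=1, v≡10 (mod 17); (11|17)=-1, (10|17)=-1; sign (−1)^0·-1^1·-1^1 = +1.
(a,b)_7: α=0, u≡6; β=-2, v≡4 (mod 7); (6|7)=-1, (4|7)=+1; sign (−1)^0·-1^-2·+1^0 = +1.
(a,b)_2: α=0, β=8; u≡7, v≡5 (mod 8); ε(u)ε(v)=1·0, αω(v)=0·1, βω(u)=8·0; sum ≡ 0  ⇒  +1.
(-36465, -187 / ℚ) ramifies at {3, 5, 13, ∞}: a division algebra.

[3, 5, 13, inf]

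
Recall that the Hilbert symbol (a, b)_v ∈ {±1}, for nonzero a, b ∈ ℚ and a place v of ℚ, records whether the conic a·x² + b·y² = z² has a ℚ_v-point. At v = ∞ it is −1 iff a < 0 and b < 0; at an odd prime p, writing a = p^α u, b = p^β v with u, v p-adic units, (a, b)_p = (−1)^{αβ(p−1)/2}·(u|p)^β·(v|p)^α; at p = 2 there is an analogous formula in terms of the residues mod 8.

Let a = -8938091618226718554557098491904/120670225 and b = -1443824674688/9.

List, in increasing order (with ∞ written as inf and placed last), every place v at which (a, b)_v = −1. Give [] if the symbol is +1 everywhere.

[19, 23, 43, inf]

(a, b) ≡ (-66994, -1540862) mod (ℚ^×)²; places V = {2, 3, 5, 11, 13, 19, 23, 41, 43, ∞}.
(a,b)_3: α=0, u≡2; β=-2, v≡1 (mod 3); (2|3)=-1, (1|3)=+1; sign (−1)^0·-1^-2·+1^0 = +1.
(a,b)_13: α=-6, u≡2; β=0, v≡8 (mod 13); (2|13)=-1, (8|13)=-1; sign (−1)^0·-1^0·-1^-6 = +1.
(a,b)_∞: sgn(-66994)=−, sgn(-1540862)=−, so -1.
(a,b)_43: α=3, u≡42; β=1, v≡39 (mod 43); (42|43)=-1, (39|43)=-1; sign (−1)^1·-1^1·-1^3 = -1.
(a,b)_19: α=3, u≡15; β=1, v≡12 (mod 19); (15|19)=-1, (12|19)=-1; sign (−1)^1·-1^1·-1^3 = -1.
(a,b)_11: α=8, u≡10; β=4, v≡7 (mod 11); (10|11)=-1, (7|11)=-1; sign (−1)^0·-1^4·-1^8 = +1.
(a,b)_23: α=2, u≡10; β=1, v≡15 (mod 23); (10|23)=-1, (15|23)=-1; sign (−1)^0·-1^1·-1^2 = -1.
(a,b)_41: α=3, u≡26; β=1, v≡3 (mod 41); (26|41)=-1, (3|41)=-1; sign (−1)^0·-1^1·-1^3 = +1.
(a,b)_5: α=-2, u≡4; β=0, v≡3 (mod 5); (4|5)=+1, (3|5)=-1; sign (−1)^0·+1^0·-1^-2 = +1.
(a,b)_2: α=21, β=7; u≡7, v≡1 (mod 8); ε(u)ε(v)=1·0, αω(v)=21·0, βω(u)=7·0; sum ≡ 0  ⇒  +1.
Ram(-66994, -1540862) = {19, 23, 43, ∞}; no ℚ_19-point on the conic.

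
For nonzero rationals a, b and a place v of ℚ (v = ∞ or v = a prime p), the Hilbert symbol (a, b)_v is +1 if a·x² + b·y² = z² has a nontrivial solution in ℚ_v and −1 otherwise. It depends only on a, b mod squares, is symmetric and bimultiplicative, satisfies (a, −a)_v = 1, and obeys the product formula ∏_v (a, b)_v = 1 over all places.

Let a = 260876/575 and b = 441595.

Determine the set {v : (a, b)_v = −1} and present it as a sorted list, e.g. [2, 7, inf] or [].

[5, 37]

(a, b) ≡ (253, 441595) mod (ℚ^×)²; places V = {2, 5, 7, 11, 23, 31, 37, ∞}.
(a,b)_∞: sgn(253)=+, sgn(441595)=+, so +1.
(a,b)_37: α=0, u≡5; β=1, v≡21 (mod 37); (5|37)=-1, (21|37)=+1; sign (−1)^0·-1^1·+1^0 = -1.
(a,b)_11: α=3, u≡3; β=1, v≡6 (mod 11); (3|11)=+1, (6|11)=-1; sign (−1)^1·+1^1·-1^3 = +1.
(a,b)_23: α=-1, u≡5; β=0, v≡18 (mod 23); (5|23)=-1, (18|23)=+1; sign (−1)^0·-1^0·+1^-1 = +1.
(a,b)_2: α=2, β=0; u≡5, v≡3 (mod 8); ε(u)ε(v)=0·1, αω(v)=2·1, βω(u)=0·1; sum ≡ 0  ⇒  +1.
(a,b)_31: α=0, u≡28; β=1, v≡16 (mod 31); (28|31)=+1, (16|31)=+1; sign (−1)^0·+1^1·+1^0 = +1.
(a,b)_7: α=2, u≡4; β=1, v≡1 (mod 7); (4|7)=+1, (1|7)=+1; sign (−1)^0·+1^1·+1^2 = +1.
(a,b)_5: α=-2, u≡2; β=1, v≡4 (mod 5); (2|5)=-1, (4|5)=+1; sign (−1)^0·-1^1·+1^-2 = -1.
|Ram(253, 441595)| = 2, even; anisotropic at {5, 37}.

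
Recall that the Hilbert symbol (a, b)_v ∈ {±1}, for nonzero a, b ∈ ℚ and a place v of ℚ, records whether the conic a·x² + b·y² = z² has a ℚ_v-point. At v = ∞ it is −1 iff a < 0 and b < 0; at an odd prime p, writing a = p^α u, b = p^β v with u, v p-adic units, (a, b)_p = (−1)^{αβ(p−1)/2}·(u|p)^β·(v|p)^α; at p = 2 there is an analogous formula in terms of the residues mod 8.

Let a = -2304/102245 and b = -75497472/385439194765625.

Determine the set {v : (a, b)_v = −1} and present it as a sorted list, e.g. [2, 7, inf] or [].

(a, b) ≡ (-5, -130) mod (ℚ^×)²; places V = {2, 3, 5, 7, 11, 13, 23, ∞}.
(a,b)_5: α=-1, u≡4; β=-7, v≡1 (mod 5); (4|5)=+1, (1|5)=+1; sign (−1)^0·+1^-7·+1^-1 = +1.
(a,b)_7: α=0, u≡2; β=-2, v≡5 (mod 7); (2|7)=+1, (5|7)=-1; sign (−1)^0·+1^-2·-1^0 = +1.
(a,b)_2: α=8, β=23; u≡3, v≡7 (mod 8); ε(u)ε(v)=1·1, αω(v)=8·0, βω(u)=23·1; sum ≡ 0  ⇒  +1.
(a,b)_11: α=-2, u≡8; β=-4, v≡2 (mod 11); (8|11)=-1, (2|11)=-1; sign (−1)^0·-1^-4·-1^-2 = +1.
(a,b)_23: α=0, u≡18; β=-2, v≡3 (mod 23); (18|23)=+1, (3|23)=+1; sign (−1)^0·+1^-2·+1^0 = +1.
(a,b)_∞: sgn(-5)=−, sgn(-130)=−, so -1.
(a,b)_13: α=-2, u≡7; β=-1, v≡1 (mod 13); (7|13)=-1, (1|13)=+1; sign (−1)^0·-1^-1·+1^-2 = -1.
(a,b)_3: α=2, u≡1; β=2, v≡2 (mod 3); (1|3)=+1, (2|3)=-1; sign (−1)^0·+1^2·-1^2 = +1.
|Ram(-5, -130)| = 2, even; anisotropic at {13, ∞}.

[13, inf]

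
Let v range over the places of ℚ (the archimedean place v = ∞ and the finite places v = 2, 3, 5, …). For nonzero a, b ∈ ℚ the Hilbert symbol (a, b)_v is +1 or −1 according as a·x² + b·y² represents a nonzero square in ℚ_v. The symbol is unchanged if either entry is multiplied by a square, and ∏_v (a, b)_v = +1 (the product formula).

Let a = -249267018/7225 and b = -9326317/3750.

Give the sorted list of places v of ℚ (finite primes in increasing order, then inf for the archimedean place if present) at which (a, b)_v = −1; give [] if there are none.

Mod squares: a ≡ -858, b ≡ -78. Check v ∈ {∞, 2, 3, 5, 7, 11, 13, 17}.
v=11: a=11^3·(≡7), b=11^4·(≡10) mod 11; (7|11)=-1, (10|11)=-1; (−1)^{3·4·5}·(-1)^4·(-1)^3 = -1.
v=7: a=7^4·(≡6), b=7^2·(≡5) mod 7; (6|7)=-1, (5|7)=-1; (−1)^{4·2·3}·(-1)^2·(-1)^4 = +1.
v=17: a=17^-2·(≡9), b=17^0·(≡7) mod 17; (9|17)=+1, (7|17)=-1; (−1)^{-2·0·8}·(+1)^0·(-1)^-2 = +1.
v=5: a=5^-2·(≡3), b=5^-4·(≡3) mod 5; (3|5)=-1, (3|5)=-1; (−1)^{-2·-4·2}·(-1)^-4·(-1)^-2 = +1.
v=∞: -858 < 0 and -78 < 0  ⇒  (a,b)_∞ = -1.
v=3: a=3^1·(≡2), b=3^-1·(≡1) mod 3; (2|3)=-1, (1|3)=+1; (−1)^{1·-1·1}·(-1)^-1·(+1)^1 = +1.
v=2: v_2(a)=1, v_2(b)=-1; units ≡ 3, 1 (mod 8); ε·ε+αω+βω = 1·0+1·0+-1·1 ≡ 1  ⇒  (a,b)_2 = -1.
v=13: a=13^1·(≡12), b=13^1·(≡8) mod 13; (12|13)=+1, (8|13)=-1; (−1)^{1·1·6}·(+1)^1·(-1)^1 = -1.
(-858, -78 / ℚ) ramifies at {2, 11, 13, ∞}: a division algebra.

[2, 11, 13, inf]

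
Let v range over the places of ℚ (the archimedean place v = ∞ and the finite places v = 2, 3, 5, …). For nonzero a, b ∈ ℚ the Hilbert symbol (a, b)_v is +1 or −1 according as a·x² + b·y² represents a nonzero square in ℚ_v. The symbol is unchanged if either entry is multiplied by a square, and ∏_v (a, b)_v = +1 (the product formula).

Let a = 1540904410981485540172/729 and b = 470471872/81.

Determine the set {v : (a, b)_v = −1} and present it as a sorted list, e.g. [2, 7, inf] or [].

[2, 13, 17, 29]

(a, b) ≡ (403, 7351123) mod (ℚ^×)²; places V = {2, 3, 7, 13, 17, 19, 29, 31, 37, ∞}.
(a,b)_31: α=3, u≡13; β=1, v≡8 (mod 31); (13|31)=-1, (8|31)=+1; sign (−1)^1·-1^1·+1^3 = +1.
(a,b)_2: α=2, β=6; u≡3, v≡3 (mod 8); ε(u)ε(v)=1·1, αω(v)=2·1, βω(u)=6·1; sum ≡ 1  ⇒  -1.
(a,b)_∞: sgn(403)=+, sgn(7351123)=+, so +1.
(a,b)_19: α=2, u≡6; β=0, v≡17 (mod 19); (6|19)=+1, (17|19)=+1; sign (−1)^0·+1^0·+1^2 = +1.
(a,b)_17: α=2, u≡7; β=1, v≡7 (mod 17); (7|17)=-1, (7|17)=-1; sign (−1)^0·-1^1·-1^2 = -1.
(a,b)_7: α=2, u≡2; β=0, v≡6 (mod 7); (2|7)=+1, (6|7)=-1; sign (−1)^0·+1^0·-1^2 = +1.
(a,b)_37: α=2, u≡10; β=1, v≡21 (mod 37); (10|37)=+1, (21|37)=+1; sign (−1)^0·+1^1·+1^2 = +1.
(a,b)_29: α=2, u≡12; β=1, v≡2 (mod 29); (12|29)=-1, (2|29)=-1; sign (−1)^0·-1^1·-1^2 = -1.
(a,b)_3: α=-6, u≡1; β=-4, v≡1 (mod 3); (1|3)=+1, (1|3)=+1; sign (−1)^0·+1^-4·+1^-6 = +1.
(a,b)_13: α=3, u≡8; β=1, v≡1 (mod 13); (8|13)=-1, (1|13)=+1; sign (−1)^0·-1^1·+1^3 = -1.
Ram(403, 7351123) = {2, 13, 17, 29}; no ℚ_2-point on the conic.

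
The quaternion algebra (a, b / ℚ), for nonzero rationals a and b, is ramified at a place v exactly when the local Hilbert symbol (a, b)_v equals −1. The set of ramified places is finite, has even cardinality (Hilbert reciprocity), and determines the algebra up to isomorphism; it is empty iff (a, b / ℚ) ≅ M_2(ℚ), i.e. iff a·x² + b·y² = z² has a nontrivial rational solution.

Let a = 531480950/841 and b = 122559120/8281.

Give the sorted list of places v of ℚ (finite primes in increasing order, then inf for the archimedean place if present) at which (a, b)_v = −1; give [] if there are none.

[5, 11, 13, 31, 37, 41]

(a, b) ≡ (433862, 2945) mod (ℚ^×)²; places V = {2, 3, 5, 7, 11, 13, 17, 19, 29, 31, 37, 41, ∞}.
(a,b)_3: α=0, u≡2; β=2, v≡2 (mod 3); (2|3)=-1, (2|3)=-1; sign (−1)^0·-1^2·-1^0 = +1.
(a,b)_∞: sgn(433862)=+, sgn(2945)=+, so +1.
(a,b)_5: α=2, u≡3; β=1, v≡4 (mod 5); (3|5)=-1, (4|5)=+1; sign (−1)^0·-1^1·+1^2 = -1.
(a,b)_31: α=0, u≡6; β=1, v≡7 (mod 31); (6|31)=-1, (7|31)=+1; sign (−1)^0·-1^1·+1^0 = -1.
(a,b)_2: α=1, β=4; u≡3, v≡1 (mod 8); ε(u)ε(v)=1·0, αω(v)=1·0, βω(u)=4·1; sum ≡ 0  ⇒  +1.
(a,b)_11: α=1, u≡10; β=0, v≡10 (mod 11); (10|11)=-1, (10|11)=-1; sign (−1)^0·-1^0·-1^1 = -1.
(a,b)_41: α=1, u≡1; β=0, v≡7 (mod 41); (1|41)=+1, (7|41)=-1; sign (−1)^0·+1^0·-1^1 = -1.
(a,b)_19: α=0, u≡6; β=1, v≡13 (mod 19); (6|19)=+1, (13|19)=-1; sign (−1)^0·+1^1·-1^0 = +1.
(a,b)_7: α=2, u≡1; β=-2, v≡5 (mod 7); (1|7)=+1, (5|7)=-1; sign (−1)^0·+1^-2·-1^2 = +1.
(a,b)_17: α=0, u≡7; β=2, v≡16 (mod 17); (7|17)=-1, (16|17)=+1; sign (−1)^0·-1^2·+1^0 = +1.
(a,b)_13: α=1, u≡1; β=-2, v≡6 (mod 13); (1|13)=+1, (6|13)=-1; sign (−1)^0·+1^-2·-1^1 = -1.
(a,b)_37: α=1, u≡16; β=0, v≡23 (mod 37); (16|37)=+1, (23|37)=-1; sign (−1)^0·+1^0·-1^1 = -1.
(a,b)_29: α=-2, u≡9; β=0, v≡1 (mod 29); (9|29)=+1, (1|29)=+1; sign (−1)^0·+1^0·+1^-2 = +1.
Ram(433862, 2945) = {5, 11, 13, 31, 37, 41}; no ℚ_5-point on the conic.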